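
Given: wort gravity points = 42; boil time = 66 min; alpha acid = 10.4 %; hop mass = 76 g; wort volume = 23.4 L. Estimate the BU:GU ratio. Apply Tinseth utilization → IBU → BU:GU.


U = 1.65·0.000125^(GP/1000)·(1−e^(−0.04t))/4.15;  IBU = (α/100)·m·U·1000/V;  BU:GU = IBU/GP
U = 1.65·0.000125^(42/1000)·(1−e^(−0.04·66))/4.15 = 0.2531
IBU = (10.4/100)·76·0.2531·1000/23.4 = 85.5035
BU:GU = 85.5035/42

2.0358


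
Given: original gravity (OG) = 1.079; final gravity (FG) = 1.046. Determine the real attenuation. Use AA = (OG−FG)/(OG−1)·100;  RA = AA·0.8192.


AA = (1.079 − 1.046)/(1.079 − 1)·100 = 41.7722
RA = 41.7722·0.8192

34.2197 %


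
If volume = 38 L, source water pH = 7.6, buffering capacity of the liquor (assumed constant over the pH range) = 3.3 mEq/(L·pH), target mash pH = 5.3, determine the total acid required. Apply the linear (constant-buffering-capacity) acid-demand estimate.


acid = buffering capacity · (pH_source − pH_target) · V
acid = 3.3 · (7.6 − 5.3) · 38

288.4200 mEq


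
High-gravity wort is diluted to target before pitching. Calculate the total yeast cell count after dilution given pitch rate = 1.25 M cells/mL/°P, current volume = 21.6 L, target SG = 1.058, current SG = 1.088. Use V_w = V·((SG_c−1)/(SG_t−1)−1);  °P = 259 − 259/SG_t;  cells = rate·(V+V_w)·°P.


V_w = 21.6·((1.088−1)/(1.058−1)−1) = 11.1724
V_final = 21.6 + 11.1724 = 32.7724
°P = 259 − 259/1.058 = 14.1985
cells = 1.25·32.7724·14.1985

581.6484 billion cells


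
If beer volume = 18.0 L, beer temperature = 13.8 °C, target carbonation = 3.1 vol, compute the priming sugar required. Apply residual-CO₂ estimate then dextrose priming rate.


residual = 14.695·(0.01821 + 0.09011·e^(−0.04·T));  sugar = (target − residual)·4.0·V
residual = 14.695·(0.01821 + 0.09011·e^(−0.04·13.8)) = 1.0300
sugar = (3.1 − 1.0300)·4.0·18.0

149.0366 g


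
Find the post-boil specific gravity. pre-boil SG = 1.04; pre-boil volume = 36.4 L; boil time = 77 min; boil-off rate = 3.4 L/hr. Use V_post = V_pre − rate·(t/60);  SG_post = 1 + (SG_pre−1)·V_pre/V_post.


V_post = 36.4 − 3.4·(77/60) = 32.0367
SG_post = 1 + (1.04 − 1)·36.4/32.0367

1.0454


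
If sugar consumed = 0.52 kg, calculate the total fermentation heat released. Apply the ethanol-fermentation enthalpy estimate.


Q = m_sugar · 590 kJ/kg
Q = 0.52 · 590

306.8000 kJ


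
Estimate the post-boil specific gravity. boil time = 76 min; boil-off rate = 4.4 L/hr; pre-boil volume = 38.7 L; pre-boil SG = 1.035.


V_post = V_pre − rate·(t/60);  SG_post = 1 + (SG_pre−1)·V_pre/V_post
V_post = 38.7 − 4.4·(76/60) = 33.1267
SG_post = 1 + (1.035 − 1)·38.7/33.1267

1.0409


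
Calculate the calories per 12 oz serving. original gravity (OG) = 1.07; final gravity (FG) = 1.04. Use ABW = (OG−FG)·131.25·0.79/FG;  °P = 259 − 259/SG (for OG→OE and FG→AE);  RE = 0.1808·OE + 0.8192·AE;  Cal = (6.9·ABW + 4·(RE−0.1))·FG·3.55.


ABW = (1.07 − 1.04)·131.25·0.79/1.04 = 2.9910
OE = 259 − 259/1.07 = 16.9439 °P
AE = 259 − 259/1.04 = 9.9615 °P
RE = 0.1808·16.9439 + 0.8192·9.9615 = 11.2240 °P
Cal = (6.9·2.9910 + 4·(11.2240−0.1))·1.04·3.55

240.4733 kcal


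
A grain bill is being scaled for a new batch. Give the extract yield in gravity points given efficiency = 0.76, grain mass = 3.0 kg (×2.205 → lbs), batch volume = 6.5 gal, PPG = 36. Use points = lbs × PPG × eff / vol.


lbs = 3.0 × 2.205 = 6.6150
points = 6.6150 × 36 × 0.76 / 6.5

27.8441 points


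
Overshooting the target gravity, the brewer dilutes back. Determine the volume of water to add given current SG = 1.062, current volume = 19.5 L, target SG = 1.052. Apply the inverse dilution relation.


V_water = V·((SG_curr − 1)/(SG_target − 1) − 1)
V_water = 19.5·((1.062 − 1)/(1.052 − 1) − 1)

3.7500 L


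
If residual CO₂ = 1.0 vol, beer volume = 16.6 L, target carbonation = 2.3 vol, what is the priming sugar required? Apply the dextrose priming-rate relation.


sugar = (target − residual)·4.0·V
sugar = (2.3 − 1.0)·4.0·16.6

86.3200 g


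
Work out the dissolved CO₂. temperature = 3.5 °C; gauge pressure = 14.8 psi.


vols = (P + 14.695)·(0.01821 + 0.09011·e^(−0.04·T))
vols = (14.8 + 14.695)·(0.01821 + 0.09011·e^(−0.04·3.5))

2.8477 volumes


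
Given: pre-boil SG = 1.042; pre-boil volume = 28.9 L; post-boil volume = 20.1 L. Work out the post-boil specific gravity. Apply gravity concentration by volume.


SG_post = 1 + (SG_pre − 1)·V_pre/V_post
pts_pre = (1.042 − 1)·1000 = 42.0000
pts_post = 42.0000·28.9/20.1 = 60.3881
SG_post = 1 + 60.3881/1000

1.0604


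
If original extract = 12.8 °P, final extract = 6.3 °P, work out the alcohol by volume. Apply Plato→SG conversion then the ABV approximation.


SG = 259/(259 − P);  ABV = (OG − FG)·131.25
OG = 259/(259 − 12.8) = 1.0520
FG = 259/(259 − 6.3) = 1.0249
ABV = (1.0520 − 1.0249)·131.25

3.5516 % ABV


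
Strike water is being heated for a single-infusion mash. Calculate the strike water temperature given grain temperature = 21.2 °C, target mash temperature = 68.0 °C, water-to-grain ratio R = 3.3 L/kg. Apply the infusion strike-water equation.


T_strike = (0.41/R)·(T_mash − T_grain) + T_mash
T_strike = (0.41/3.3)·(68.0 − 21.2) + 68.0

73.8145 °C


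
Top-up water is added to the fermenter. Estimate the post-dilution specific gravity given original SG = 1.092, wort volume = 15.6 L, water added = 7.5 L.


SG_new = 1 + (SG_old − 1)·V_old/(V_old + V_water)
pts = (1.092 − 1)·1000·15.6/(15.6 + 7.5) = 62.1299
SG_new = 1 + 62.1299/1000

1.0621


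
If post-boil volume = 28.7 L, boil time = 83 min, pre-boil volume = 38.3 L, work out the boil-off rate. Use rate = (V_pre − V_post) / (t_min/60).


rate = (38.3 − 28.7) / (83/60)

6.9398 L/hr


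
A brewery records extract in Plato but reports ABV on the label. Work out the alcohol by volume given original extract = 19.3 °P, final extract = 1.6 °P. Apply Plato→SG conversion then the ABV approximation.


SG = 259/(259 − P);  ABV = (OG − FG)·131.25
OG = 259/(259 − 19.3) = 1.0805
FG = 259/(259 − 1.6) = 1.0062
ABV = (1.0805 − 1.0062)·131.25

9.7520 % ABV


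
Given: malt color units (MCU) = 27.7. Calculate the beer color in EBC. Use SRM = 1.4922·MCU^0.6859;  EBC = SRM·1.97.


SRM = 1.4922·27.7^0.6859 = 14.5621
EBC = 14.5621·1.97

28.6873 EBC


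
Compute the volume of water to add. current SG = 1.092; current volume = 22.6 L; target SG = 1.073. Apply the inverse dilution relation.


V_water = V·((SG_curr − 1)/(SG_target − 1) − 1)
V_water = 22.6·((1.092 − 1)/(1.073 − 1) − 1)

5.8822 L


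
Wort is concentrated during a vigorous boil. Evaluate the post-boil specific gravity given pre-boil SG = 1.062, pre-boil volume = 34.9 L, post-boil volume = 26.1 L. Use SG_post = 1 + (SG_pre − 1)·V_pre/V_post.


pts_pre = (1.062 − 1)·1000 = 62.0000
pts_post = 62.0000·34.9/26.1 = 82.9042
SG_post = 1 + 82.9042/1000

1.0829


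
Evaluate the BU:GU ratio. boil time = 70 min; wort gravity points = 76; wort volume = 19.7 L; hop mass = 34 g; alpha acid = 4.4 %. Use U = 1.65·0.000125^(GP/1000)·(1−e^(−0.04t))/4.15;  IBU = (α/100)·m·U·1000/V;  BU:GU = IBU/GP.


U = 1.65·0.000125^(76/1000)·(1−e^(−0.04·70))/4.15 = 0.1886
IBU = (4.4/100)·34·0.1886·1000/19.7 = 14.3225
BU:GU = 14.3225/76

0.1885


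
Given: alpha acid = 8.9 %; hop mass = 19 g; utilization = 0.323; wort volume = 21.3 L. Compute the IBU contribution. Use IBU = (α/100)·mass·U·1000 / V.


IBU = (8.9/100)·19·0.323·1000 / 21.3

25.6429 IBU


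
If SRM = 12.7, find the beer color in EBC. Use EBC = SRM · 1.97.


EBC = 12.7 · 1.97

25.0190 EBC


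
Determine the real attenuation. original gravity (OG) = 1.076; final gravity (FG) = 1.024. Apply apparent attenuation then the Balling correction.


AA = (OG−FG)/(OG−1)·100;  RA = AA·0.8192
AA = (1.076 − 1.024)/(1.076 − 1)·100 = 68.4211
RA = 68.4211·0.8192

56.0505 %


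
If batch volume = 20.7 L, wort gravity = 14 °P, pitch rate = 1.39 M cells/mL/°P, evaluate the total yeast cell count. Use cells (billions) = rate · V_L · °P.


cells = 1.39 · 20.7 · 14

402.8220 billion cells


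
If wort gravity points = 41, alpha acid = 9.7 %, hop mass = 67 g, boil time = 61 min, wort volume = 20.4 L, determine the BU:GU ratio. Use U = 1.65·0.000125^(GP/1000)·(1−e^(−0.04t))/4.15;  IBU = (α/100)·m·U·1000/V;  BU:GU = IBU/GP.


U = 1.65·0.000125^(41/1000)·(1−e^(−0.04·61))/4.15 = 0.2511
IBU = (9.7/100)·67·0.2511·1000/20.4 = 79.9871
BU:GU = 79.9871/41

1.9509


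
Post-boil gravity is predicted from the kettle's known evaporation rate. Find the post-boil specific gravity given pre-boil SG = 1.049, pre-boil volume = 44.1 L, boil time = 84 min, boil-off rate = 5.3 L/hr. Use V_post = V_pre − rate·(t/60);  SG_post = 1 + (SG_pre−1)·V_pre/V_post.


V_post = 44.1 − 5.3·(84/60) = 36.6800
SG_post = 1 + (1.049 − 1)·44.1/36.6800

1.0589


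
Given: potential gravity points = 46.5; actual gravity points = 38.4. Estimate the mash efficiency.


efficiency = actual / potential × 100
efficiency = 38.4 / 46.5 × 100

82.5806 %


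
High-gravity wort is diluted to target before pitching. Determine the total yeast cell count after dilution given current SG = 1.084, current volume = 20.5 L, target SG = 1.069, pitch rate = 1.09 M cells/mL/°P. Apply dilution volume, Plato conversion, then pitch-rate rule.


V_w = V·((SG_c−1)/(SG_t−1)−1);  °P = 259 − 259/SG_t;  cells = rate·(V+V_w)·°P
V_w = 20.5·((1.084−1)/(1.069−1)−1) = 4.4565
V_final = 20.5 + 4.4565 = 24.9565
°P = 259 − 259/1.069 = 16.7175
cells = 1.09·24.9565·16.7175

454.7594 billion cells


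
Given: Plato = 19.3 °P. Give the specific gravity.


SG = 259/(259 − P)
SG = 259/(259 − 19.3)

1.0805


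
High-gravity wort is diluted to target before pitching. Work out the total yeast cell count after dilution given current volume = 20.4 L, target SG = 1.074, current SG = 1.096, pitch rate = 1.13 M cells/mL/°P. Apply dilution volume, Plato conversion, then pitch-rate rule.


V_w = V·((SG_c−1)/(SG_t−1)−1);  °P = 259 − 259/SG_t;  cells = rate·(V+V_w)·°P
V_w = 20.4·((1.096−1)/(1.074−1)−1) = 6.0649
V_final = 20.4 + 6.0649 = 26.4649
°P = 259 − 259/1.074 = 17.8454
cells = 1.13·26.4649·17.8454

533.6731 billion cells


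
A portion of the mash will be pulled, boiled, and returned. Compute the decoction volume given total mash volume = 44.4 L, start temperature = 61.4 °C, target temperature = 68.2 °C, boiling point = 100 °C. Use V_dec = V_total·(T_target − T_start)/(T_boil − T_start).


V_dec = 44.4·(68.2 − 61.4)/(100 − 61.4)

7.8218 L


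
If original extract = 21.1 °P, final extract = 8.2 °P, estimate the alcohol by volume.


SG = 259/(259 − P);  ABV = (OG − FG)·131.25
OG = 259/(259 − 21.1) = 1.0887
FG = 259/(259 − 8.2) = 1.0327
ABV = (1.0887 − 1.0327)·131.25

7.3497 % ABV


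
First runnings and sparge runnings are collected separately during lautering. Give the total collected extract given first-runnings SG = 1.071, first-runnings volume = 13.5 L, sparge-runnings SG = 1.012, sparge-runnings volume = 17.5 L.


total = Σ (SG_i − 1)·1000·V_i
first = (1.071 − 1)·1000·13.5 = 958.5000
sparge = (1.012 − 1)·1000·17.5 = 210.0000
total = 958.5000 + 210.0000

1168.5000 gravity·L


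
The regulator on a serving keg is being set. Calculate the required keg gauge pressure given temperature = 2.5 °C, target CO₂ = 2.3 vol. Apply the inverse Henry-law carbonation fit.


psi = vols/(0.01821 + 0.09011·e^(−0.04·T)) − 14.695
psi = 2.3/(0.01821 + 0.09011·e^(−0.04·2.5)) − 14.695

8.3638 psi


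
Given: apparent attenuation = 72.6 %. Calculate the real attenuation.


RA = AA · 0.8192
RA = 72.6 · 0.8192

59.4739 %


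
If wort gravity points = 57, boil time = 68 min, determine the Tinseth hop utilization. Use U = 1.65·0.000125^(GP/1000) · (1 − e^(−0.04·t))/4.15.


bigness = 1.65·0.000125^(57/1000) = 0.9886
boil_factor = (1 − e^(−0.04·68))/4.15 = 0.2251
U = 0.9886 · 0.2251

0.2225


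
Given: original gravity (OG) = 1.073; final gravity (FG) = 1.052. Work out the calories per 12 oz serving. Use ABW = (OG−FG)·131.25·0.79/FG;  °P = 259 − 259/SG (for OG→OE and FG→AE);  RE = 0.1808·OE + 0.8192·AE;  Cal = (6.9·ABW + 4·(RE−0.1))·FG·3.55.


ABW = (1.073 − 1.052)·131.25·0.79/1.052 = 2.0698
OE = 259 − 259/1.073 = 17.6207 °P
AE = 259 − 259/1.052 = 12.8023 °P
RE = 0.1808·17.6207 + 0.8192·12.8023 = 13.6734 °P
Cal = (6.9·2.0698 + 4·(13.6734−0.1))·1.052·3.55

256.1020 kcal


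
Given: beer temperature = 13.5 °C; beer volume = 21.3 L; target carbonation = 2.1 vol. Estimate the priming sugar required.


residual = 14.695·(0.01821 + 0.09011·e^(−0.04·T));  sugar = (target − residual)·4.0·V
residual = 14.695·(0.01821 + 0.09011·e^(−0.04·13.5)) = 1.0393
sugar = (2.1 − 1.0393)·4.0·21.3

90.3758 g


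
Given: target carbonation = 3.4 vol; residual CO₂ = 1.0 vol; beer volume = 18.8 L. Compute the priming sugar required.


sugar = (target − residual)·4.0·V
sugar = (3.4 − 1.0)·4.0·18.8

180.4800 g


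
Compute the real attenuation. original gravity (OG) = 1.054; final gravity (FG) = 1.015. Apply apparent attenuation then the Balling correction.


AA = (OG−FG)/(OG−1)·100;  RA = AA·0.8192
AA = (1.054 − 1.015)/(1.054 − 1)·100 = 72.2222
RA = 72.2222·0.8192

59.1644 %


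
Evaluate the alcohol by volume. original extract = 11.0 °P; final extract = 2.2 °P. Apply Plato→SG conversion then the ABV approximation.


SG = 259/(259 − P);  ABV = (OG − FG)·131.25
OG = 259/(259 − 11.0) = 1.0444
FG = 259/(259 − 2.2) = 1.0086
ABV = (1.0444 − 1.0086)·131.25

4.6972 % ABV


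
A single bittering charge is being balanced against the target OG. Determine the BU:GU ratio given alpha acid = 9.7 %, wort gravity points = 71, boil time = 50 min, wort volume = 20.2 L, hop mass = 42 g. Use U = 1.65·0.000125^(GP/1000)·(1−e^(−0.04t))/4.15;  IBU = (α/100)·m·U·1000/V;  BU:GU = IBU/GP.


U = 1.65·0.000125^(71/1000)·(1−e^(−0.04·50))/4.15 = 0.1816
IBU = (9.7/100)·42·0.1816·1000/20.2 = 36.6297
BU:GU = 36.6297/71

0.5159


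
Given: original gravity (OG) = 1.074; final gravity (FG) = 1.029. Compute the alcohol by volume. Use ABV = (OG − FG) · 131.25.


ABV = (1.074 − 1.029) · 131.25

5.9063 % ABV


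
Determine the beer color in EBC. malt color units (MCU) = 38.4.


SRM = 1.4922·MCU^0.6859;  EBC = SRM·1.97
SRM = 1.4922·38.4^0.6859 = 18.2188
EBC = 18.2188·1.97

35.8910 EBC


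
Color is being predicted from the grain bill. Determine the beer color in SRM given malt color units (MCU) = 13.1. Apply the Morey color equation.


SRM = 1.4922 · MCU^0.6859
SRM = 1.4922 · 13.1^0.6859

8.7129 SRM


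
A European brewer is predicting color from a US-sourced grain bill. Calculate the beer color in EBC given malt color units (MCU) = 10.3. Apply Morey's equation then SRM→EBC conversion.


SRM = 1.4922·MCU^0.6859;  EBC = SRM·1.97
SRM = 1.4922·10.3^0.6859 = 7.3881
EBC = 7.3881·1.97

14.5545 EBC


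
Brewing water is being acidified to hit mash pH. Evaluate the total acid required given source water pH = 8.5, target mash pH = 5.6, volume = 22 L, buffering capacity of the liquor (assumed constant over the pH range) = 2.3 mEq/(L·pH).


acid = buffering capacity · (pH_source − pH_target) · V
acid = 2.3 · (8.5 − 5.6) · 22

146.7400 mEq


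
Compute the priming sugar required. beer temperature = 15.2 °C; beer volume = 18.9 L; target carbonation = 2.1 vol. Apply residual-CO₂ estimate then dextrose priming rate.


residual = 14.695·(0.01821 + 0.09011·e^(−0.04·T));  sugar = (target − residual)·4.0·V
residual = 14.695·(0.01821 + 0.09011·e^(−0.04·15.2)) = 0.9885
sugar = (2.1 − 0.9885)·4.0·18.9

84.0276 g


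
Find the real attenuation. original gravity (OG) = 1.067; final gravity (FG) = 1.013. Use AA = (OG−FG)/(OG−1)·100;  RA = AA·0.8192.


AA = (1.067 − 1.013)/(1.067 − 1)·100 = 80.5970
RA = 80.5970·0.8192

66.0251 %


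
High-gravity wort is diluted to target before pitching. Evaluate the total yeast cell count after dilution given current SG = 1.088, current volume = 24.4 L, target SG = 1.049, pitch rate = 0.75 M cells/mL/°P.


V_w = V·((SG_c−1)/(SG_t−1)−1);  °P = 259 − 259/SG_t;  cells = rate·(V+V_w)·°P
V_w = 24.4·((1.088−1)/(1.049−1)−1) = 19.4204
V_final = 24.4 + 19.4204 = 43.8204
°P = 259 − 259/1.049 = 12.0982
cells = 0.75·43.8204·12.0982

397.6107 billion cells


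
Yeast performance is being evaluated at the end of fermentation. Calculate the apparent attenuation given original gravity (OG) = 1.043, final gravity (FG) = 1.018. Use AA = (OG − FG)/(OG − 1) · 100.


AA = (1.043 − 1.018)/(1.043 − 1) · 100

58.1395 %


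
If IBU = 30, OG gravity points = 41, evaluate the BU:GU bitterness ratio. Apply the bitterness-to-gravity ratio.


BU:GU = IBU / OG_points
BU:GU = 30 / 41

0.7317


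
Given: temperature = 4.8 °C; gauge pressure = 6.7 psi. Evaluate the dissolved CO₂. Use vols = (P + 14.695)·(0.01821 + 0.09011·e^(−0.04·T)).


vols = (6.7 + 14.695)·(0.01821 + 0.09011·e^(−0.04·4.8))

1.9807 volumes


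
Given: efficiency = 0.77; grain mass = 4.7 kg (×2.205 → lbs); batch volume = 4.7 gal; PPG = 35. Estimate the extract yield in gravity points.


points = lbs × PPG × eff / vol
lbs = 4.7 × 2.205 = 10.3635
points = 10.3635 × 35 × 0.77 / 4.7

59.4248 points


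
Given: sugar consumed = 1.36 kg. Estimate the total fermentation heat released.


Q = m_sugar · 590 kJ/kg
Q = 1.36 · 590

802.4000 kJ


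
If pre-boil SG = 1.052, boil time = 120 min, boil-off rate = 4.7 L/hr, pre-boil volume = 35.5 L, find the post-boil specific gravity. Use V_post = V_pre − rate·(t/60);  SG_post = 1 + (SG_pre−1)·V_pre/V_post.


V_post = 35.5 − 4.7·(120/60) = 26.1000
SG_post = 1 + (1.052 − 1)·35.5/26.1000

1.0707


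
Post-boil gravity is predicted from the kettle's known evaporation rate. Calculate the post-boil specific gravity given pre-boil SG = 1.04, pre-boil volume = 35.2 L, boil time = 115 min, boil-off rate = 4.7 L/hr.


V_post = V_pre − rate·(t/60);  SG_post = 1 + (SG_pre−1)·V_pre/V_post
V_post = 35.2 − 4.7·(115/60) = 26.1917
SG_post = 1 + (1.04 − 1)·35.2/26.1917

1.0538


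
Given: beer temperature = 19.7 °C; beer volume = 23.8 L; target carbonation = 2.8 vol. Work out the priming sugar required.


residual = 14.695·(0.01821 + 0.09011·e^(−0.04·T));  sugar = (target − residual)·4.0·V
residual = 14.695·(0.01821 + 0.09011·e^(−0.04·19.7)) = 0.8698
sugar = (2.8 − 0.8698)·4.0·23.8

183.7584 g


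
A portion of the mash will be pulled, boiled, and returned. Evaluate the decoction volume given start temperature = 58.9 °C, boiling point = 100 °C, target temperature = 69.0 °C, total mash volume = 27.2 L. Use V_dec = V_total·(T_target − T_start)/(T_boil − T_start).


V_dec = 27.2·(69.0 − 58.9)/(100 − 58.9)

6.6842 L


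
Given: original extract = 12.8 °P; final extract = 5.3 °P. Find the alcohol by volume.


SG = 259/(259 − P);  ABV = (OG − FG)·131.25
OG = 259/(259 − 12.8) = 1.0520
FG = 259/(259 − 5.3) = 1.0209
ABV = (1.0520 − 1.0209)·131.25

4.0818 % ABV


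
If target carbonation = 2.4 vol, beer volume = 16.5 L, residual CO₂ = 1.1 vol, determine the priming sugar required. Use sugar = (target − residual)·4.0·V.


sugar = (2.4 − 1.1)·4.0·16.5

85.8000 g


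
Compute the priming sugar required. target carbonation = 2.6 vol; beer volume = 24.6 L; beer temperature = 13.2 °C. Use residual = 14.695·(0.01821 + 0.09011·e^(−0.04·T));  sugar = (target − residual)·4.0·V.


residual = 14.695·(0.01821 + 0.09011·e^(−0.04·13.2)) = 1.0486
sugar = (2.6 − 1.0486)·4.0·24.6

152.6610 g


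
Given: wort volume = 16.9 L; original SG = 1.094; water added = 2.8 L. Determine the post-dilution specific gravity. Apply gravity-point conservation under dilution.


SG_new = 1 + (SG_old − 1)·V_old/(V_old + V_water)
pts = (1.094 − 1)·1000·16.9/(16.9 + 2.8) = 80.6396
SG_new = 1 + 80.6396/1000

1.0806


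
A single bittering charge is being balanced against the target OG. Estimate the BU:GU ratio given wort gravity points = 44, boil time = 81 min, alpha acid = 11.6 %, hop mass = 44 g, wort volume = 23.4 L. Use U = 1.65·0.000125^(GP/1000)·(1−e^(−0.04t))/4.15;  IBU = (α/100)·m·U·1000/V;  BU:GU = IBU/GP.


U = 1.65·0.000125^(44/1000)·(1−e^(−0.04·81))/4.15 = 0.2572
IBU = (11.6/100)·44·0.2572·1000/23.4 = 56.1105
BU:GU = 56.1105/44

1.2752


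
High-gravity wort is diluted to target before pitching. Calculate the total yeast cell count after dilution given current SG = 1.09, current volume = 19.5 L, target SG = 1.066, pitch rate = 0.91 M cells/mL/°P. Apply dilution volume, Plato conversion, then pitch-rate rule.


V_w = V·((SG_c−1)/(SG_t−1)−1);  °P = 259 − 259/SG_t;  cells = rate·(V+V_w)·°P
V_w = 19.5·((1.09−1)/(1.066−1)−1) = 7.0909
V_final = 19.5 + 7.0909 = 26.5909
°P = 259 − 259/1.066 = 16.0356
cells = 0.91·26.5909·16.0356

388.0262 billion cells


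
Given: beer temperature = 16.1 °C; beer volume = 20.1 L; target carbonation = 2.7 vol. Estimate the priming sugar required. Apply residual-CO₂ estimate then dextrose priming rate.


residual = 14.695·(0.01821 + 0.09011·e^(−0.04·T));  sugar = (target − residual)·4.0·V
residual = 14.695·(0.01821 + 0.09011·e^(−0.04·16.1)) = 0.9630
sugar = (2.7 − 0.9630)·4.0·20.1

139.6523 g


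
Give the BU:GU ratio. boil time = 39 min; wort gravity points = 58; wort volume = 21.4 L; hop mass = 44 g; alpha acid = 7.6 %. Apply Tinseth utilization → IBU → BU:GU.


U = 1.65·0.000125^(GP/1000)·(1−e^(−0.04t))/4.15;  IBU = (α/100)·m·U·1000/V;  BU:GU = IBU/GP
U = 1.65·0.000125^(58/1000)·(1−e^(−0.04·39))/4.15 = 0.1865
IBU = (7.6/100)·44·0.1865·1000/21.4 = 29.1381
BU:GU = 29.1381/58

0.5024


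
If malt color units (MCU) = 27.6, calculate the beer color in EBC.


SRM = 1.4922·MCU^0.6859;  EBC = SRM·1.97
SRM = 1.4922·27.6^0.6859 = 14.5260
EBC = 14.5260·1.97

28.6163 EBC


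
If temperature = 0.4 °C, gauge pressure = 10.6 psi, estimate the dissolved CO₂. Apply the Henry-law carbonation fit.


vols = (P + 14.695)·(0.01821 + 0.09011·e^(−0.04·T))
vols = (10.6 + 14.695)·(0.01821 + 0.09011·e^(−0.04·0.4))

2.7038 volumes


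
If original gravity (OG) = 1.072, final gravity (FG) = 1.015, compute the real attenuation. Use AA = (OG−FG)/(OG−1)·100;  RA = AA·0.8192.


AA = (1.072 − 1.015)/(1.072 − 1)·100 = 79.1667
RA = 79.1667·0.8192

64.8533 %


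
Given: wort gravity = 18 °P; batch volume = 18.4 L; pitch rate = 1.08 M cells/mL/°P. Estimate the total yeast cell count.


cells (billions) = rate · V_L · °P
cells = 1.08 · 18.4 · 18

357.6960 billion cells


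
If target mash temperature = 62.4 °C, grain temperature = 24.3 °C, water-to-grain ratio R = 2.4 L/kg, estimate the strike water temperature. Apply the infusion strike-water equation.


T_strike = (0.41/R)·(T_mash − T_grain) + T_mash
T_strike = (0.41/2.4)·(62.4 − 24.3) + 62.4

68.9087 °C


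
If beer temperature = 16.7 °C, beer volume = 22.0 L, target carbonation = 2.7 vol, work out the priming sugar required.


residual = 14.695·(0.01821 + 0.09011·e^(−0.04·T));  sugar = (target − residual)·4.0·V
residual = 14.695·(0.01821 + 0.09011·e^(−0.04·16.7)) = 0.9465
sugar = (2.7 − 0.9465)·4.0·22.0

154.3045 g


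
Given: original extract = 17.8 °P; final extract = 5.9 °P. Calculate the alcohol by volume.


SG = 259/(259 − P);  ABV = (OG − FG)·131.25
OG = 259/(259 − 17.8) = 1.0738
FG = 259/(259 − 5.9) = 1.0233
ABV = (1.0738 − 1.0233)·131.25

6.6264 % ABV


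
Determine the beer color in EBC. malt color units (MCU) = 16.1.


SRM = 1.4922·MCU^0.6859;  EBC = SRM·1.97
SRM = 1.4922·16.1^0.6859 = 10.0367
EBC = 10.0367·1.97

19.7722 EBC


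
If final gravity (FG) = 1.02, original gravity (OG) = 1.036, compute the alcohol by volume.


ABV = (OG − FG) · 131.25
ABV = (1.036 − 1.02) · 131.25

2.1000 % ABV


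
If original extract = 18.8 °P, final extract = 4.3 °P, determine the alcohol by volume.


SG = 259/(259 − P);  ABV = (OG − FG)·131.25
OG = 259/(259 − 18.8) = 1.0783
FG = 259/(259 − 4.3) = 1.0169
ABV = (1.0783 − 1.0169)·131.25

8.0568 % ABV


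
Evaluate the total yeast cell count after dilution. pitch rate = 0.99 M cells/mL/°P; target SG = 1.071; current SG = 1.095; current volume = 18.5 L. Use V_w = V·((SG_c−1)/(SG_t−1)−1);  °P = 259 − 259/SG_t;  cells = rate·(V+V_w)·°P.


V_w = 18.5·((1.095−1)/(1.071−1)−1) = 6.2535
V_final = 18.5 + 6.2535 = 24.7535
°P = 259 − 259/1.071 = 17.1699
cells = 0.99·24.7535·17.1699

420.7662 billion cells


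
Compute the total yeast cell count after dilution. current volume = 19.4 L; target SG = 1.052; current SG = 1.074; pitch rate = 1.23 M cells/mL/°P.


V_w = V·((SG_c−1)/(SG_t−1)−1);  °P = 259 − 259/SG_t;  cells = rate·(V+V_w)·°P
V_w = 19.4·((1.074−1)/(1.052−1)−1) = 8.2077
V_final = 19.4 + 8.2077 = 27.6077
°P = 259 − 259/1.052 = 12.8023
cells = 1.23·27.6077·12.8023

434.7330 billion cells


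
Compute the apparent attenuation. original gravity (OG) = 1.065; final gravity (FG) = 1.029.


AA = (OG − FG)/(OG − 1) · 100
AA = (1.065 − 1.029)/(1.065 − 1) · 100

55.3846 %


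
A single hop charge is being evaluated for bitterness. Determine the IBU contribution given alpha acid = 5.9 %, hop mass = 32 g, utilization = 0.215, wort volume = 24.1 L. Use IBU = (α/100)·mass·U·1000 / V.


IBU = (5.9/100)·32·0.215·1000 / 24.1

16.8432 IBU


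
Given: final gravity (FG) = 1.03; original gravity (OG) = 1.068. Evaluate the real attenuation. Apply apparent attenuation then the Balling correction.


AA = (OG−FG)/(OG−1)·100;  RA = AA·0.8192
AA = (1.068 − 1.03)/(1.068 − 1)·100 = 55.8824
RA = 55.8824·0.8192

45.7788 %


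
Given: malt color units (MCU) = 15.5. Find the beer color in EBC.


SRM = 1.4922·MCU^0.6859;  EBC = SRM·1.97
SRM = 1.4922·15.5^0.6859 = 9.7786
EBC = 9.7786·1.97

19.2638 EBC


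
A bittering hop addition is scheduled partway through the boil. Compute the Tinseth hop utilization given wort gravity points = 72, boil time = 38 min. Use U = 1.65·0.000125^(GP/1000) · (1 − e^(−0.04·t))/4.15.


bigness = 1.65·0.000125^(72/1000) = 0.8639
boil_factor = (1 − e^(−0.04·38))/4.15 = 0.1883
U = 0.8639 · 0.1883

0.1626


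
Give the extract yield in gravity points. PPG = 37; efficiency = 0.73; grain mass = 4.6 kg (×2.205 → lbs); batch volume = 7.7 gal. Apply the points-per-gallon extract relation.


points = lbs × PPG × eff / vol
lbs = 4.6 × 2.205 = 10.1430
points = 10.1430 × 37 × 0.73 / 7.7

35.5795 points


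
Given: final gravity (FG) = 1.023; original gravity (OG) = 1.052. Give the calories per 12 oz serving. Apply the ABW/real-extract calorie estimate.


ABW = (OG−FG)·131.25·0.79/FG;  °P = 259 − 259/SG (for OG→OE and FG→AE);  RE = 0.1808·OE + 0.8192·AE;  Cal = (6.9·ABW + 4·(RE−0.1))·FG·3.55
ABW = (1.052 − 1.023)·131.25·0.79/1.023 = 2.9393
OE = 259 − 259/1.052 = 12.8023 °P
AE = 259 − 259/1.023 = 5.8231 °P
RE = 0.1808·12.8023 + 0.8192·5.8231 = 7.0849 °P
Cal = (6.9·2.9393 + 4·(7.0849−0.1))·1.023·3.55

175.1219 kcal


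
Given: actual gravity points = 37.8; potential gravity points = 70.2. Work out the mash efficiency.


efficiency = actual / potential × 100
efficiency = 37.8 / 70.2 × 100

53.8462 %


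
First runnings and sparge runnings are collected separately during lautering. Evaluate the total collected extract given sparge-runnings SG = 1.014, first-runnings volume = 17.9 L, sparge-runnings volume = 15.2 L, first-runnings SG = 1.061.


total = Σ (SG_i − 1)·1000·V_i
first = (1.061 − 1)·1000·17.9 = 1091.9000
sparge = (1.014 − 1)·1000·15.2 = 212.8000
total = 1091.9000 + 212.8000

1304.7000 gravity·L


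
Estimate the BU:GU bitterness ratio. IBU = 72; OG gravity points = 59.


BU:GU = IBU / OG_points
BU:GU = 72 / 59

1.2203


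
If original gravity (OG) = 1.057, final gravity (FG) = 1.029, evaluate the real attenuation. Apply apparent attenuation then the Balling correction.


AA = (OG−FG)/(OG−1)·100;  RA = AA·0.8192
AA = (1.057 − 1.029)/(1.057 − 1)·100 = 49.1228
RA = 49.1228·0.8192

40.2414 %


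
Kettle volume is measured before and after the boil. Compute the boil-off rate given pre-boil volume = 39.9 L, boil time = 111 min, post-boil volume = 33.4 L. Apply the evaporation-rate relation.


rate = (V_pre − V_post) / (t_min/60)
rate = (39.9 − 33.4) / (111/60)

3.5135 L/hr


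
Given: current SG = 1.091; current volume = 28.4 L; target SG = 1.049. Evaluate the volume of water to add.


V_water = V·((SG_curr − 1)/(SG_target − 1) − 1)
V_water = 28.4·((1.091 − 1)/(1.049 − 1) − 1)

24.3429 L


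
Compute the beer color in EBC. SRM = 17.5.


EBC = SRM · 1.97
EBC = 17.5 · 1.97

34.4750 EBC


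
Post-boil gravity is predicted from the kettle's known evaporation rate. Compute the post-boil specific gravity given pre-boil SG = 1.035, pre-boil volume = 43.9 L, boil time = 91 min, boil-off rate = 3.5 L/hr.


V_post = V_pre − rate·(t/60);  SG_post = 1 + (SG_pre−1)·V_pre/V_post
V_post = 43.9 − 3.5·(91/60) = 38.5917
SG_post = 1 + (1.035 − 1)·43.9/38.5917

1.0398


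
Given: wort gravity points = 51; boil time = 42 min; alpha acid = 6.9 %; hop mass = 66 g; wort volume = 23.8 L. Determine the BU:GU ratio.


U = 1.65·0.000125^(GP/1000)·(1−e^(−0.04t))/4.15;  IBU = (α/100)·m·U·1000/V;  BU:GU = IBU/GP
U = 1.65·0.000125^(51/1000)·(1−e^(−0.04·42))/4.15 = 0.2046
IBU = (6.9/100)·66·0.2046·1000/23.8 = 39.1399
BU:GU = 39.1399/51

0.7674


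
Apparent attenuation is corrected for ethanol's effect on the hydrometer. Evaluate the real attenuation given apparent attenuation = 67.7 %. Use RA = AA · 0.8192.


RA = 67.7 · 0.8192

55.4598 %


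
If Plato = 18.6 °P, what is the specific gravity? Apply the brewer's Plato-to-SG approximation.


SG = 259/(259 − P)
SG = 259/(259 − 18.6)

1.0774


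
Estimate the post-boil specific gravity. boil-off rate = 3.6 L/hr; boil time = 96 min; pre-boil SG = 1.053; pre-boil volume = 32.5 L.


V_post = V_pre − rate·(t/60);  SG_post = 1 + (SG_pre−1)·V_pre/V_post
V_post = 32.5 − 3.6·(96/60) = 26.7400
SG_post = 1 + (1.053 − 1)·32.5/26.7400

1.0644


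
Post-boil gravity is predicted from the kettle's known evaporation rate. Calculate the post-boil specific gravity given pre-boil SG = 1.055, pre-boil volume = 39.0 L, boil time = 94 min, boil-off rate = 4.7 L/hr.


V_post = V_pre − rate·(t/60);  SG_post = 1 + (SG_pre−1)·V_pre/V_post
V_post = 39.0 − 4.7·(94/60) = 31.6367
SG_post = 1 + (1.055 − 1)·39.0/31.6367

1.0678


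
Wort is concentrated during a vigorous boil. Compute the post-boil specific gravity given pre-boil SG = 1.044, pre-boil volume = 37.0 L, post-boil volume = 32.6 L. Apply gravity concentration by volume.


SG_post = 1 + (SG_pre − 1)·V_pre/V_post
pts_pre = (1.044 − 1)·1000 = 44.0000
pts_post = 44.0000·37.0/32.6 = 49.9387
SG_post = 1 + 49.9387/1000

1.0499


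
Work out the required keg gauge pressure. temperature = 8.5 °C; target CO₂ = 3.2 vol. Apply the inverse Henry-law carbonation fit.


psi = vols/(0.01821 + 0.09011·e^(−0.04·T)) − 14.695
psi = 3.2/(0.01821 + 0.09011·e^(−0.04·8.5)) − 14.695

24.1647 psi


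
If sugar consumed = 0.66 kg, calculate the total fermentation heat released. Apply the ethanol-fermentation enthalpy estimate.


Q = m_sugar · 590 kJ/kg
Q = 0.66 · 590

389.4000 kJ


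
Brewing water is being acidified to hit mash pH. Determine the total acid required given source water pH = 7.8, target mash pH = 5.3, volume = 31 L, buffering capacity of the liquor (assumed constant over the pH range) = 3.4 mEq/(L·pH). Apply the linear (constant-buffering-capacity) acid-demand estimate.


acid = buffering capacity · (pH_source − pH_target) · V
acid = 3.4 · (7.8 − 5.3) · 31

263.5000 mEq


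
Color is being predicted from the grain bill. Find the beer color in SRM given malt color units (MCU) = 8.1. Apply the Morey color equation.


SRM = 1.4922 · MCU^0.6859
SRM = 1.4922 · 8.1^0.6859

6.2655 SRM


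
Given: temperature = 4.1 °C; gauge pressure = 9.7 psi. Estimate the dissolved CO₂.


vols = (P + 14.695)·(0.01821 + 0.09011·e^(−0.04·T))
vols = (9.7 + 14.695)·(0.01821 + 0.09011·e^(−0.04·4.1))

2.3100 volumes


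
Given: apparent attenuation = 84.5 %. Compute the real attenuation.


RA = AA · 0.8192
RA = 84.5 · 0.8192

69.2224 %


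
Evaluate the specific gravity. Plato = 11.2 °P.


SG = 259/(259 − P)
SG = 259/(259 − 11.2)

1.0452


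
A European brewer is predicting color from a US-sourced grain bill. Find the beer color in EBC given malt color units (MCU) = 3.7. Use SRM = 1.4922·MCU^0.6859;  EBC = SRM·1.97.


SRM = 1.4922·3.7^0.6859 = 3.6606
EBC = 3.6606·1.97

7.2115 EBC


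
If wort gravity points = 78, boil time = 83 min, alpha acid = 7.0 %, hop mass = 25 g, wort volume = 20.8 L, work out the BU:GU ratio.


U = 1.65·0.000125^(GP/1000)·(1−e^(−0.04t))/4.15;  IBU = (α/100)·m·U·1000/V;  BU:GU = IBU/GP
U = 1.65·0.000125^(78/1000)·(1−e^(−0.04·83))/4.15 = 0.1901
IBU = (7.0/100)·25·0.1901·1000/20.8 = 15.9948
BU:GU = 15.9948/78

0.2051


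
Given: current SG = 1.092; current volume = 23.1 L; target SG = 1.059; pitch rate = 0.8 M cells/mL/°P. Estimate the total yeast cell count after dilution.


V_w = V·((SG_c−1)/(SG_t−1)−1);  °P = 259 − 259/SG_t;  cells = rate·(V+V_w)·°P
V_w = 23.1·((1.092−1)/(1.059−1)−1) = 12.9203
V_final = 23.1 + 12.9203 = 36.0203
°P = 259 − 259/1.059 = 14.4297
cells = 0.8·36.0203·14.4297

415.8087 billion cells


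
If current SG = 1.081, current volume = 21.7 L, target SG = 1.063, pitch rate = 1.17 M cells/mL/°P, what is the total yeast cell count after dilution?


V_w = V·((SG_c−1)/(SG_t−1)−1);  °P = 259 − 259/SG_t;  cells = rate·(V+V_w)·°P
V_w = 21.7·((1.081−1)/(1.063−1)−1) = 6.2000
V_final = 21.7 + 6.2000 = 27.9000
°P = 259 − 259/1.063 = 15.3500
cells = 1.17·27.9000·15.3500

501.0685 billion cells


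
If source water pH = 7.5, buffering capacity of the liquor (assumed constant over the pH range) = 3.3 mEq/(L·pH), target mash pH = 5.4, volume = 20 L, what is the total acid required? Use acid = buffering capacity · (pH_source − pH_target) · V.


acid = 3.3 · (7.5 − 5.4) · 20

138.6000 mEq


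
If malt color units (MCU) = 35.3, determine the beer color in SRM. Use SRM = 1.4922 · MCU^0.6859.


SRM = 1.4922 · 35.3^0.6859

17.1967 SRM


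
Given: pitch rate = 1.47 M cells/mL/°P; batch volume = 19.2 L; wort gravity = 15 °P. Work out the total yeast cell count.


cells (billions) = rate · V_L · °P
cells = 1.47 · 19.2 · 15

423.3600 billion cells


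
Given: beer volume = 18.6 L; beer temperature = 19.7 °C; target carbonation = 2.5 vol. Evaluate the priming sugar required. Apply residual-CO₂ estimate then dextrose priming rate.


residual = 14.695·(0.01821 + 0.09011·e^(−0.04·T));  sugar = (target − residual)·4.0·V
residual = 14.695·(0.01821 + 0.09011·e^(−0.04·19.7)) = 0.8698
sugar = (2.5 − 0.8698)·4.0·18.6

121.2895 g


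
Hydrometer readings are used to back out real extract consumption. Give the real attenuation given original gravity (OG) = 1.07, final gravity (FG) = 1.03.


AA = (OG−FG)/(OG−1)·100;  RA = AA·0.8192
AA = (1.07 − 1.03)/(1.07 − 1)·100 = 57.1429
RA = 57.1429·0.8192

46.8114 %


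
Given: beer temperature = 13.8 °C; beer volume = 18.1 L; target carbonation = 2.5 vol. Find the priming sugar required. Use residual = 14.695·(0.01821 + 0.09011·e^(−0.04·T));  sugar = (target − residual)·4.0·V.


residual = 14.695·(0.01821 + 0.09011·e^(−0.04·13.8)) = 1.0300
sugar = (2.5 − 1.0300)·4.0·18.1

106.4246 g


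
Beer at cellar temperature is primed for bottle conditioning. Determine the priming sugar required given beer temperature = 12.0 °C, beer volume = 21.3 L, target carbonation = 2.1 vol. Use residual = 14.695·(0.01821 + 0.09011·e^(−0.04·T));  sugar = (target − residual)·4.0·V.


residual = 14.695·(0.01821 + 0.09011·e^(−0.04·12.0)) = 1.0870
sugar = (2.1 − 1.0870)·4.0·21.3

86.3103 g


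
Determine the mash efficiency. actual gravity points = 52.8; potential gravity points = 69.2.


efficiency = actual / potential × 100
efficiency = 52.8 / 69.2 × 100

76.3006 %


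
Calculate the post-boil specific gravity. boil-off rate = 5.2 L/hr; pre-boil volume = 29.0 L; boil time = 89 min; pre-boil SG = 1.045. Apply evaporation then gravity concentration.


V_post = V_pre − rate·(t/60);  SG_post = 1 + (SG_pre−1)·V_pre/V_post
V_post = 29.0 − 5.2·(89/60) = 21.2867
SG_post = 1 + (1.045 − 1)·29.0/21.2867

1.0613


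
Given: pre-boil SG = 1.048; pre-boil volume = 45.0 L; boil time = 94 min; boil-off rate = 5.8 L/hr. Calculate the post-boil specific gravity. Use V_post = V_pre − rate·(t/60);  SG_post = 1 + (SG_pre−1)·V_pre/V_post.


V_post = 45.0 − 5.8·(94/60) = 35.9133
SG_post = 1 + (1.048 − 1)·45.0/35.9133

1.0601


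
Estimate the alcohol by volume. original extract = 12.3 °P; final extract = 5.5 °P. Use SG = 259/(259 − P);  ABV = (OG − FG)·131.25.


OG = 259/(259 − 12.3) = 1.0499
FG = 259/(259 − 5.5) = 1.0217
ABV = (1.0499 − 1.0217)·131.25

3.6962 % ABV


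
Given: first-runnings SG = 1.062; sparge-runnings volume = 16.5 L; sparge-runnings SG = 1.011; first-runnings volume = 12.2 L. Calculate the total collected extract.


total = Σ (SG_i − 1)·1000·V_i
first = (1.062 − 1)·1000·12.2 = 756.4000
sparge = (1.011 − 1)·1000·16.5 = 181.5000
total = 756.4000 + 181.5000

937.9000 gravity·L


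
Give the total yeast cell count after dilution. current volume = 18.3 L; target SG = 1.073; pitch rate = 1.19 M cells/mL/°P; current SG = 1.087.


V_w = V·((SG_c−1)/(SG_t−1)−1);  °P = 259 − 259/SG_t;  cells = rate·(V+V_w)·°P
V_w = 18.3·((1.087−1)/(1.073−1)−1) = 3.5096
V_final = 18.3 + 3.5096 = 21.8096
°P = 259 − 259/1.073 = 17.6207
cells = 1.19·21.8096·17.6207

457.3170 billion cells


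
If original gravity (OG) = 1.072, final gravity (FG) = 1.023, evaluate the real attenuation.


AA = (OG−FG)/(OG−1)·100;  RA = AA·0.8192
AA = (1.072 − 1.023)/(1.072 − 1)·100 = 68.0556
RA = 68.0556·0.8192

55.7511 %


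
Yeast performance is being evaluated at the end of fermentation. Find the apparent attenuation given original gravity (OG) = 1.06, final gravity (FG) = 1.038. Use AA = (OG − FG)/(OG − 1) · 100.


AA = (1.06 − 1.038)/(1.06 − 1) · 100

36.6667 %


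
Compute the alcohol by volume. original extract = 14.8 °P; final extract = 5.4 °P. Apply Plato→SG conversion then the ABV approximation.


SG = 259/(259 − P);  ABV = (OG − FG)·131.25
OG = 259/(259 − 14.8) = 1.0606
FG = 259/(259 − 5.4) = 1.0213
ABV = (1.0606 − 1.0213)·131.25

5.1598 % ABV


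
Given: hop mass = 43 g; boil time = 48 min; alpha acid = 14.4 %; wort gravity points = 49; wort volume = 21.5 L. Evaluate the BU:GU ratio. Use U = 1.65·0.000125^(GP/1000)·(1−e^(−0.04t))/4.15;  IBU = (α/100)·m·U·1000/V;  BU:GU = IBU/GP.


U = 1.65·0.000125^(49/1000)·(1−e^(−0.04·48))/4.15 = 0.2184
IBU = (14.4/100)·43·0.2184·1000/21.5 = 62.9109
BU:GU = 62.9109/49

1.2839
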